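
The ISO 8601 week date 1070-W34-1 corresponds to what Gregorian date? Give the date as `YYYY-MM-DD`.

ISO week 1 of 1070 is the week containing the first Thursday of 1070.
Week 34, day 1 (Monday) lands on 1070-08-22.

1070-08-22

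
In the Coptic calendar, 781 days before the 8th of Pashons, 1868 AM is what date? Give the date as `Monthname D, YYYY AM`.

Paremhat 18, 1866 AM

Counting 781 days back from JDN 2507199 reaches JDN 2506418, which is Paremhat 18, 1866 AM.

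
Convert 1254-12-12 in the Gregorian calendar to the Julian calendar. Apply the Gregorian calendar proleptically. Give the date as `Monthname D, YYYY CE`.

December 5, 1254 CE

The Julian–Gregorian offset here is 7 days (Julian trailing).
12 December 1254 Gregorian − 7 days → 5 December 1254 Julian.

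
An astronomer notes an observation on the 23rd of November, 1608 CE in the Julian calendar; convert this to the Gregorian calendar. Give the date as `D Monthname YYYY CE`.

3 December 1608 CE

At this point the Julian calendar is 10 days behind the Gregorian.
23 November 1608 Julian + 10 days → 3 December 1608 Gregorian.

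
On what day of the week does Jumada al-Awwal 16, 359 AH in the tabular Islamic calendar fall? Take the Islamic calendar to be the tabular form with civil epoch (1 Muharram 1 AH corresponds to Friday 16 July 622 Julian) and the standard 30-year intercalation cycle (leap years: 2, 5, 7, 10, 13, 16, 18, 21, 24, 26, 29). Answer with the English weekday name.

Equivalently 1 April 970 Gregorian, JDN 2075436.
2075436 ≡ 6 (mod 7); counting from Monday = 0 gives Sunday.

Sunday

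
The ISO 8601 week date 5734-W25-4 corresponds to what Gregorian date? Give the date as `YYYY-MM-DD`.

ISO week 1 of 5734 is the week containing the first Thursday of 5734.
Week 25, day 4 (Thursday) lands on 5734-06-24.

5734-06-24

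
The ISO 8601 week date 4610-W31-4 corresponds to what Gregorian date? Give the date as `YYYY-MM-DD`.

4610-08-02

ISO week 1 of 4610 is the week containing the first Thursday of 4610.
Week 31, day 4 (Thursday) lands on 4610-08-02.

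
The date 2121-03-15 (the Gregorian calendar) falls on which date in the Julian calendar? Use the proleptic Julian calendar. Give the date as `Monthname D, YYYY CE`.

March 1, 2121 CE

For dates in this range the Gregorian date is 14 days ahead of the Julian.
15 March 2121 Gregorian − 14 days → 1 March 2121 Julian.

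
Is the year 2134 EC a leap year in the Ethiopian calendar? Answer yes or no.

no

2134 mod 4 = 2; in the Ethiopian calendar a year is leap when year mod 4 = 3, so it is a common year.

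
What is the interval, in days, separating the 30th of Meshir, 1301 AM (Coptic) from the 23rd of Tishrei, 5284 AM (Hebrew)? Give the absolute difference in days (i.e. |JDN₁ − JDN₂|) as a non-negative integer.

JDN of the first date = 2300034.
JDN of the second date = 2277608.
|2277608 − 2300034| = 22426.

22426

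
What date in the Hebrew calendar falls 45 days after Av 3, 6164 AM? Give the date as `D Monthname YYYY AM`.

18 Elul 6164 AM

JDN of Av 3, 6164 AM = 2599324.
2599324 + 45 = 2599369.
JDN 2599369 in the Hebrew calendar is 18 Elul 6164 AM.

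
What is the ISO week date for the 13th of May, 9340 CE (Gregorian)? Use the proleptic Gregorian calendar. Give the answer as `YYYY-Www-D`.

The weekday is Friday (ISO weekday 5).
That Friday belongs to ISO week 19 of ISO year 9340.

9340-W19-5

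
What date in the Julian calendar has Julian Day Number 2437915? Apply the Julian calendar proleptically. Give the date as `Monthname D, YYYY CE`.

August 25, 1962 CE

JDN 2437915 is 7 September 1962 in the Gregorian calendar.
In the Julian calendar that day is August 25, 1962 CE.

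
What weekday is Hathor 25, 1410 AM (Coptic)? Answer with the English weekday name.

Equivalently 1 December 1693 Gregorian, JDN 2339751.
2339751 ≡ 1 (mod 7); counting from Monday = 0 gives Tuesday.

Tuesday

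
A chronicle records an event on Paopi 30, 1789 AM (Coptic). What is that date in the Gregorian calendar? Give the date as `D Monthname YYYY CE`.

Both dates share Julian Day Number 2478156; in the Gregorian calendar that is 9 November 2072 CE.

9 November 2072 CE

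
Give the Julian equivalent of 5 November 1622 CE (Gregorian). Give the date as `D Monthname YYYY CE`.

26 October 1622 CE

For dates in this range the Gregorian date is 10 days ahead of the Julian.
5 November 1622 Gregorian − 10 days → 26 October 1622 Julian.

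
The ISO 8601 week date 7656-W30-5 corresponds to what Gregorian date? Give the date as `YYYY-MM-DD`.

ISO week 1 of 7656 is the week containing the first Thursday of 7656.
Week 30, day 5 (Friday) lands on 7656-07-28.

7656-07-28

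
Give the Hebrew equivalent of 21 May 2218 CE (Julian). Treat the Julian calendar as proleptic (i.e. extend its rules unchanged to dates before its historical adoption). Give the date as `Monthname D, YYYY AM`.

Julian Day Number of the source date = 2531323.
Converting JDN 2531323 to the Hebrew calendar gives 11 Sivan 5978 AM.

Sivan 11, 5978 AM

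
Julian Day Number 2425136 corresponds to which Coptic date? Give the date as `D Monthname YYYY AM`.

The Gregorian equivalent of JDN 2425136 is 12 September 1927.
In the Coptic calendar that day is 1 Thout 1644 AM.

1 Thout 1644 AM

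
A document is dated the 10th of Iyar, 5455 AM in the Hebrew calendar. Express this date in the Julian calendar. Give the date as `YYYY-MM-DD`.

The source date corresponds to 25 April 1695 in the Gregorian calendar (JDN 2340261).
That day falls on 15 April 1695 CE in the Julian calendar.

1695-04-15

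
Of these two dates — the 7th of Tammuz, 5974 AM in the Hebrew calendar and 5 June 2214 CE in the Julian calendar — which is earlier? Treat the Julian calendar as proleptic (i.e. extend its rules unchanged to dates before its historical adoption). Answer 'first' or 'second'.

second

The two dates have Julian Day Numbers 2529903 and 2529877 respectively.
Since 2529877 < 2529903, the second date comes first.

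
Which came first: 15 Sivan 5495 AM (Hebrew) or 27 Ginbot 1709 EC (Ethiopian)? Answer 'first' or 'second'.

Converting both to JDN: 2354911 vs 2348334; the smaller is the second.

second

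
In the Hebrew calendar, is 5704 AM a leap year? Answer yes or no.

Hebrew year 5704 is year 4 of its 19-year Metonic cycle; leap years are at positions 3, 6, 8, 11, 14, 17, 19, so it is a common year (12 months).

no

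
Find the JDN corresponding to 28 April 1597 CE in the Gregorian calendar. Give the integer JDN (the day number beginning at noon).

JDN 2451545 is 1 January 2000 CE (Gregorian); the target day is −147075 days from there, so JDN = 2304470.

2304470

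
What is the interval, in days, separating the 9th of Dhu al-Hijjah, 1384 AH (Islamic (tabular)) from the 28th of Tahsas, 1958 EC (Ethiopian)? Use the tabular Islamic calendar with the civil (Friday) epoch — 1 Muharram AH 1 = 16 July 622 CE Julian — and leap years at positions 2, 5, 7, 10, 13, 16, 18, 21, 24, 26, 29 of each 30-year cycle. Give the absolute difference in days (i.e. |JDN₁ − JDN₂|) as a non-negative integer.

First date → JDN 2438862; second date → JDN 2439132.
The interval is |2438862 − 2439132| = 270 days.

270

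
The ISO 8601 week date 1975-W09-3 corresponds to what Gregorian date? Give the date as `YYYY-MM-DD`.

ISO week 1 of 1975 is the week containing the first Thursday of 1975.
Week 9, day 3 (Wednesday) lands on 1975-02-26.

1975-02-26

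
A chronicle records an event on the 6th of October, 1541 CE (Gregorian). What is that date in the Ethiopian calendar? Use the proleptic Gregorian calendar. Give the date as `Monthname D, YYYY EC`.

Julian Day Number of the source date = 2284177.
Converting JDN 2284177 to the Ethiopian calendar gives 29 Meskerem 1534 EC.

Meskerem 29, 1534 EC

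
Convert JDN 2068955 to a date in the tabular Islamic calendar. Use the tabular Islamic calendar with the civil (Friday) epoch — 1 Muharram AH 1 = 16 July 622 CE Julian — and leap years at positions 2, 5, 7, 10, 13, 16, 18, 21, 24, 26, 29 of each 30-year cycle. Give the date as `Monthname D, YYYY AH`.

The proleptic Gregorian equivalent of JDN 2068955 is 3 July 952.
In the tabular Islamic calendar that day is Safar 1, 341 AH.

Safar 1, 341 AH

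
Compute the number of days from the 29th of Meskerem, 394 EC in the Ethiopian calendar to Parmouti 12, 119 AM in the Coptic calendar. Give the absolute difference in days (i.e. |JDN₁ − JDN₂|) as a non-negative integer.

558

JDN of the first date = 1867792.
JDN of the second date = 1868350.
|1868350 − 1867792| = 558.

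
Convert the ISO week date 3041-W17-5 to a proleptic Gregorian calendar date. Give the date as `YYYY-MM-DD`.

3041-04-30

ISO week 1 of 3041 is the week containing the first Thursday of 3041.
Week 17, day 5 (Friday) lands on 3041-04-30.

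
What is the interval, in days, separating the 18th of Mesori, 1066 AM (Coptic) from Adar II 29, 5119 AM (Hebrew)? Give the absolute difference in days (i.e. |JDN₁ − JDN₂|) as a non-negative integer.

JDN of the first date = 2214368.
JDN of the second date = 2217520.
|2217520 − 2214368| = 3152.

3152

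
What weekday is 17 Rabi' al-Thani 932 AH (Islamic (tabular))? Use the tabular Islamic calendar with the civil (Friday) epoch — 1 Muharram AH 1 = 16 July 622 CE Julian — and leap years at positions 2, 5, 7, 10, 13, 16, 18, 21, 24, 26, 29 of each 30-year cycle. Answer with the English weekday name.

In the proleptic Gregorian calendar this is 10 February 1526 (JDN 2278460).
2278460 ≡ 2 (mod 7); counting from Monday = 0 gives Wednesday.

Wednesday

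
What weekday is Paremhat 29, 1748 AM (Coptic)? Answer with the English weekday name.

Equivalently 7 April 2032 Gregorian, JDN 2463330.
JDN 2463330 mod 7 = 2, and JDN 0 was a Monday, so this is a Wednesday.

Wednesday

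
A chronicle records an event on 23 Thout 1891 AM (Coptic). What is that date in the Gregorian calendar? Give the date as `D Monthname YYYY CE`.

Julian Day Number of the source date = 2515374.
Converting JDN 2515374 to the Gregorian calendar gives 4 October 2174 CE.

4 October 2174 CE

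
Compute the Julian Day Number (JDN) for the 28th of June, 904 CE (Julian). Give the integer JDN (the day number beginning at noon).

2051423

In the proleptic Gregorian calendar the same day is 3 July 904.
JDN 2451545 is 1 January 2000 CE (Gregorian); the target day is −400122 days from there, so JDN = 2051423.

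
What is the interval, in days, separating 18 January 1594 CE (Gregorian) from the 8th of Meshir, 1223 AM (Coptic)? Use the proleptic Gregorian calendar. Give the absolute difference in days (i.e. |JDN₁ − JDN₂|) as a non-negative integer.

31752

JDN of the first date = 2303274.
JDN of the second date = 2271522.
|2271522 − 2303274| = 31752.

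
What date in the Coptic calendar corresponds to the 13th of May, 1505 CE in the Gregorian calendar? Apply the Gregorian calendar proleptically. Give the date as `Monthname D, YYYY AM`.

Pashons 8, 1221 AM

Julian Day Number of the source date = 2270882.
Converting JDN 2270882 to the Coptic calendar gives 8 Pashons 1221 AM.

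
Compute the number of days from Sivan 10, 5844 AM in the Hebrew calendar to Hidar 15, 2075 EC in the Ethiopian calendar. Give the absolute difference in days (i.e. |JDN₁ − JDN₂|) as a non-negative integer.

567

First date → JDN 2482390; second date → JDN 2481823.
The interval is |2482390 − 2481823| = 567 days.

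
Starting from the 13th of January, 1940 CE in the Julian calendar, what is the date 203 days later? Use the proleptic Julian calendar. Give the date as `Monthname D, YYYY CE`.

Counting 203 days forward from JDN 2429655 reaches JDN 2429858, which is August 3, 1940 CE.

August 3, 1940 CE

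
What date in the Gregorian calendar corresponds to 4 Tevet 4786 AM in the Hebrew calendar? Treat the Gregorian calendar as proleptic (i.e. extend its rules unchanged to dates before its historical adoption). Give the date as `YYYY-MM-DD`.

Julian Day Number of the source date = 2095770.
Converting JDN 2095770 to the Gregorian calendar gives 3 December 1025 CE.

1025-12-03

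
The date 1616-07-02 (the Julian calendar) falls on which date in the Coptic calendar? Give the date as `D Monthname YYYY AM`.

8 Epip 1332 AM

The source date corresponds to 12 July 1616 in the Gregorian calendar (JDN 2311485).
That day falls on 8 Epip 1332 AM in the Coptic calendar.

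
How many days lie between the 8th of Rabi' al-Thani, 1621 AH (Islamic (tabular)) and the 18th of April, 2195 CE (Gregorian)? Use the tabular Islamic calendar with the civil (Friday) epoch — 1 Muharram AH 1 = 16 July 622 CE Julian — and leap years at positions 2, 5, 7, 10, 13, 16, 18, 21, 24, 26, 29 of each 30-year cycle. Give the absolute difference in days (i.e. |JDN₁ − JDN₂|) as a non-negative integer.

265

JDN of the first date = 2522610.
JDN of the second date = 2522875.
|2522875 − 2522610| = 265.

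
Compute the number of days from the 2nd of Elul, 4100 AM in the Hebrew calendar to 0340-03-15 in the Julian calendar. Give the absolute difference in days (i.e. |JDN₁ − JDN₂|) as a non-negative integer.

149

JDN of the first date = 1845466.
JDN of the second date = 1845317.
|1845317 − 1845466| = 149.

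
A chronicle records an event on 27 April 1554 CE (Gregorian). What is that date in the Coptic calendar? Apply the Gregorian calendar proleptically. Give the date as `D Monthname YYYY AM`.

Julian Day Number of the source date = 2288763.
Converting JDN 2288763 to the Coptic calendar gives 22 Parmouti 1270 AM.

22 Parmouti 1270 AM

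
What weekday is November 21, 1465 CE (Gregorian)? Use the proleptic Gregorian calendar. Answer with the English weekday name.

2256465 ≡ 1 (mod 7); counting from Monday = 0 gives Tuesday.

Tuesday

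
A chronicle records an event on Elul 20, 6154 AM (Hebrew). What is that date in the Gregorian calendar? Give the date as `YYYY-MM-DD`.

2394-09-16

Julian Day Number of the source date = 2595709.
Converting JDN 2595709 to the Gregorian calendar gives 16 September 2394 CE.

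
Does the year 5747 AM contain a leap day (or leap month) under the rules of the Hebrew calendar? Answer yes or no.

Hebrew year 5747 is year 9 of its 19-year Metonic cycle; leap years are at positions 3, 6, 8, 11, 14, 17, 19, so it is a common year (12 months).

no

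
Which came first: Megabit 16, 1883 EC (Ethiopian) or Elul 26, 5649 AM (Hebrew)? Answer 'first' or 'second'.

The two dates have Julian Day Numbers 2411816 and 2411268 respectively.
Since 2411268 < 2411816, the second date comes first.

second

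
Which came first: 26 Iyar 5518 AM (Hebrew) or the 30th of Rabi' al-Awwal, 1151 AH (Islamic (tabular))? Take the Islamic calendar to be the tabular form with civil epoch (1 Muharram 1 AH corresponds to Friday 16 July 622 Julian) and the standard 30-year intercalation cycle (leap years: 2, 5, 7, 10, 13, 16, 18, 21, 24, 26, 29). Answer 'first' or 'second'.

Converting both to JDN: 2363310 vs 2356050; the smaller is the second.

second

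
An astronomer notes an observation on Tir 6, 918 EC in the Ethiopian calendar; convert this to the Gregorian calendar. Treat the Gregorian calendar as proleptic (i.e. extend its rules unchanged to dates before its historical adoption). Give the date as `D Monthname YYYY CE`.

Both dates share Julian Day Number 2059280; in the Gregorian calendar that is 6 January 926 CE.

6 January 926 CE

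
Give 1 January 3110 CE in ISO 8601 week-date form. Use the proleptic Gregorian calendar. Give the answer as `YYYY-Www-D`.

The weekday is Saturday (ISO weekday 6).
That Saturday belongs to ISO week 52 of ISO year 3109.

3109-W52-6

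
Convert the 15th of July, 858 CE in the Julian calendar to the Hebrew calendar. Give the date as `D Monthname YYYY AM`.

1 Av 4618 AM

Both dates share Julian Day Number 2034638; in the Hebrew calendar that is 1 Av 4618 AM.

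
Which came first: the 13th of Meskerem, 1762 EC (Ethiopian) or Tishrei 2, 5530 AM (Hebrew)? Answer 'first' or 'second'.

The two dates have Julian Day Numbers 2367438 and 2367450 respectively.
Since 2367438 < 2367450, the first date comes first.

first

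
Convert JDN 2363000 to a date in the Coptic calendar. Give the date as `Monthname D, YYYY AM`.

Epip 23, 1473 AM

The Gregorian equivalent of JDN 2363000 is 28 July 1757.
In the Coptic calendar that day is Epip 23, 1473 AM.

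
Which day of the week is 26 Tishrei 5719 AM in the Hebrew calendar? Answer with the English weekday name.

This is JDN 2436487 (10 October 1958 Gregorian).
2436487 ≡ 4 (mod 7); counting from Monday = 0 gives Friday.

Friday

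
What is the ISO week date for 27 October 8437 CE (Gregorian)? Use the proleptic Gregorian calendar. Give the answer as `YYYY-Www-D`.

The weekday is Tuesday (ISO weekday 2).
That Tuesday belongs to ISO week 44 of ISO year 8437.

8437-W44-2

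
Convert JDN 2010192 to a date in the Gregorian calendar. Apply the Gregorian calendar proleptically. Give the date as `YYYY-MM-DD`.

0791-08-14

Counting from JDN 2299161 = 15 Oct 1582 gives an offset of -288969 days.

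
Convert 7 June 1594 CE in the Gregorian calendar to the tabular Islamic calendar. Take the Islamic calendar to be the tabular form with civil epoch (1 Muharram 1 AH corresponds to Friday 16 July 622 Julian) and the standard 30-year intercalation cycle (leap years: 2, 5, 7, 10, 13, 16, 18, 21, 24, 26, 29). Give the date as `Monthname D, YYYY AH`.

Both dates share Julian Day Number 2303414; in the tabular Islamic calendar that is 18 Ramadan 1002 AH.

Ramadan 18, 1002 AH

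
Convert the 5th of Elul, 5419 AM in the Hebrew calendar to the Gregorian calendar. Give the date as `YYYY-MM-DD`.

1659-08-24

Both dates share Julian Day Number 2327233; in the Gregorian calendar that is 24 August 1659 CE.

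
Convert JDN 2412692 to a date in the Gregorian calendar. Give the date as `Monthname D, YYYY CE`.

August 16, 1893 CE

JDN 2451545 is 1 Jan 2000; 2412692 is −38853 days from there.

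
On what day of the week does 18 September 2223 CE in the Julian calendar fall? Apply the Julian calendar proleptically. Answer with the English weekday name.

Equivalently 3 October 2223 Gregorian, JDN 2533269.
2533269 ≡ 4 (mod 7); counting from Monday = 0 gives Friday.

Friday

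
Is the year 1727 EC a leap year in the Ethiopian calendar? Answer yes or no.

1727 mod 4 = 3; in the Ethiopian calendar a year is leap when year mod 4 = 3, so it is a leap year.

yes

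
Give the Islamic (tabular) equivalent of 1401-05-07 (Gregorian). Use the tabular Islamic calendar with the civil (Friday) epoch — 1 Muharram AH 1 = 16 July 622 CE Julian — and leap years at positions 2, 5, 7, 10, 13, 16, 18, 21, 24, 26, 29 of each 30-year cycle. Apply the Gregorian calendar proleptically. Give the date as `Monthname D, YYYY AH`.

Ramadan 14, 803 AH

Julian Day Number of the source date = 2232891.
Converting JDN 2232891 to the tabular Islamic calendar gives 14 Ramadan 803 AH.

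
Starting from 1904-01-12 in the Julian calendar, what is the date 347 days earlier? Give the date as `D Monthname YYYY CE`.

30 January 1903 CE

The starting date is JDN 2416505; 2416505 − 347 = 2416158.
JDN 2416158 corresponds to 30 January 1903 CE.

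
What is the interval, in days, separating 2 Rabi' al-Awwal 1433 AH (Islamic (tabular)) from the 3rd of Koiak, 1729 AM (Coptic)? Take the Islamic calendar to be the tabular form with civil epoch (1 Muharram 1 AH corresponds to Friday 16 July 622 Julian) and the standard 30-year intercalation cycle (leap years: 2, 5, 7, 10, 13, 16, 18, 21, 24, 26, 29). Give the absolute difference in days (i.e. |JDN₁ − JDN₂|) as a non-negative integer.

321

First date → JDN 2455953; second date → JDN 2456274.
The interval is |2455953 − 2456274| = 321 days.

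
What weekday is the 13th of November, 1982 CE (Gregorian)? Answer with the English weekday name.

Since JDN mod 7 = 5 (0 = Monday), the day is Saturday.

Saturday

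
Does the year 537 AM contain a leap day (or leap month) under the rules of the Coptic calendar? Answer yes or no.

no

537 mod 4 = 1; in the Coptic calendar a year is leap when year mod 4 = 3, so it is a common year.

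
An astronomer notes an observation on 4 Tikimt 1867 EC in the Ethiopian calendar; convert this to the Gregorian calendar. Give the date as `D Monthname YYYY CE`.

Both dates share Julian Day Number 2405810; in the Gregorian calendar that is 13 October 1874 CE.

13 October 1874 CE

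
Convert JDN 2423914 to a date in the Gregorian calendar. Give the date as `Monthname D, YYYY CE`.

Counting from JDN 2299161 = 15 Oct 1582 gives an offset of 124753 days.

May 8, 1924 CE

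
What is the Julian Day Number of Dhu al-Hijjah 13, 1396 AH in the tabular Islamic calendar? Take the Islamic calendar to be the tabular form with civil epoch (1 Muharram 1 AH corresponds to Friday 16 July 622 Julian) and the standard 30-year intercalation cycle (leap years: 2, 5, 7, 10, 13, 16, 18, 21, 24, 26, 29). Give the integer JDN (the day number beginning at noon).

2443118

Equivalently 5 December 1976 (Gregorian).
JDN 2299161 is 15 October 1582 CE (Gregorian); the target day is +143957 days from there, so JDN = 2443118.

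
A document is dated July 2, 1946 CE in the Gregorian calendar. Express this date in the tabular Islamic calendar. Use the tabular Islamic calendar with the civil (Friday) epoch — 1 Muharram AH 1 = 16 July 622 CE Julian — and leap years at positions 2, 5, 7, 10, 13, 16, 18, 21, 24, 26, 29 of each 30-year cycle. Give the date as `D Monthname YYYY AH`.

2 Sha'ban 1365 AH

Julian Day Number of the source date = 2432004.
Converting JDN 2432004 to the tabular Islamic calendar gives 2 Sha'ban 1365 AH.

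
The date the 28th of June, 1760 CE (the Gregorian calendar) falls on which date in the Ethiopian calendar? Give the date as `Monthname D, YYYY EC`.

Sene 23, 1752 EC

Julian Day Number of the source date = 2364066.
Converting JDN 2364066 to the Ethiopian calendar gives 23 Sene 1752 EC.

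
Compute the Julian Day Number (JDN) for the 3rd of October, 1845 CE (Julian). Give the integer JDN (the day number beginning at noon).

Equivalently 15 October 1845 (Gregorian).
JDN 2400001 is 17 November 1858 CE (Gregorian), MJD 0; the target day is −4781 days from there, so JDN = 2395220.

2395220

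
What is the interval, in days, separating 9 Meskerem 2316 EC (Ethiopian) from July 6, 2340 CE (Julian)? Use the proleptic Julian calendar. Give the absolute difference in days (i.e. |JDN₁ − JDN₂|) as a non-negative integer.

First date → JDN 2569783; second date → JDN 2575930.
The interval is |2569783 − 2575930| = 6147 days.

6147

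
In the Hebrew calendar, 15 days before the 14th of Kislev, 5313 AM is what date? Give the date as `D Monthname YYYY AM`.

Counting 15 days back from JDN 2288261 reaches JDN 2288246, which is 29 Cheshvan 5313 AM.

29 Cheshvan 5313 AM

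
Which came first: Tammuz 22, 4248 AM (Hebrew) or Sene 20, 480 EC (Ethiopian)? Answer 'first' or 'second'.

Converting both to JDN: 1899498 vs 1899465; the smaller is the second.

second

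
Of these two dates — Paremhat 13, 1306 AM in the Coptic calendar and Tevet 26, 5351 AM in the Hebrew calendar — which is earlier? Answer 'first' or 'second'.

first

Converting both to JDN: 2301873 vs 2302182; the smaller is the first.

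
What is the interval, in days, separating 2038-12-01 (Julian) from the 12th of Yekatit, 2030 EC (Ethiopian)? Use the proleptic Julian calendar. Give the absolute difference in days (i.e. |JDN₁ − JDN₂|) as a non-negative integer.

JDN of the first date = 2465772.
JDN of the second date = 2465474.
|2465474 − 2465772| = 298.

298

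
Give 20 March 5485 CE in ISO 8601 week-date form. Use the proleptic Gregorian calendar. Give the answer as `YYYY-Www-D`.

5485-W12-5

The weekday is Friday (ISO weekday 5).
That Friday belongs to ISO week 12 of ISO year 5485.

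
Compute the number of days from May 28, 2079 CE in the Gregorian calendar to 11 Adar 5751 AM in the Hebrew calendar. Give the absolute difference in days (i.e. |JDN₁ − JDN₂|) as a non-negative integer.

JDN of the first date = 2480547.
JDN of the second date = 2448313.
|2448313 − 2480547| = 32234.

32234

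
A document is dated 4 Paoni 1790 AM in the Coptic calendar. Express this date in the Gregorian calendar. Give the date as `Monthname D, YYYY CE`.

June 11, 2074 CE

Both dates share Julian Day Number 2478735; in the Gregorian calendar that is 11 June 2074 CE.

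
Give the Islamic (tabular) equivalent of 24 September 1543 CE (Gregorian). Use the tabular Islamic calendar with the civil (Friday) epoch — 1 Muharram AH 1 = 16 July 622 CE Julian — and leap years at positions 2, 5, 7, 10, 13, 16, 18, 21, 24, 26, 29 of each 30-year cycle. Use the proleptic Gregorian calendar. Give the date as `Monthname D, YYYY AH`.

Jumada al-Thani 14, 950 AH

Julian Day Number of the source date = 2284895.
Converting JDN 2284895 to the tabular Islamic calendar gives 14 Jumada al-Thani 950 AH.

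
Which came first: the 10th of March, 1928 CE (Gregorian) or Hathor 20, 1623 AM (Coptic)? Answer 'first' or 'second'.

First date → JDN 2425316; second date → JDN 2417544.
JDN 2417544 < JDN 2425316, so the second date is earlier.

second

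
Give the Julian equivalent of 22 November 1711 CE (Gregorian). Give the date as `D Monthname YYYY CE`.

11 November 1711 CE

For dates in this range the Gregorian date is 11 days ahead of the Julian.
22 November 1711 Gregorian − 11 days → 11 November 1711 Julian.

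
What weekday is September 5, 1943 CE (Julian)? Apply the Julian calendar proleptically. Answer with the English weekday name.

In the Gregorian calendar this is 18 September 1943 (JDN 2430986).
Since JDN mod 7 = 5 (0 = Monday), the day is Saturday.

Saturday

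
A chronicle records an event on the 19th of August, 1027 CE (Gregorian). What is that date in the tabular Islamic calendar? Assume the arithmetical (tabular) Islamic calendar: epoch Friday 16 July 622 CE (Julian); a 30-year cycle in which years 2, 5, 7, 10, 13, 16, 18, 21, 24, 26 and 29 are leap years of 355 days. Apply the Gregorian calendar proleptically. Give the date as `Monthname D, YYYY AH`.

Rajab 7, 418 AH

Julian Day Number of the source date = 2096394.
Converting JDN 2096394 to the tabular Islamic calendar gives 7 Rajab 418 AH.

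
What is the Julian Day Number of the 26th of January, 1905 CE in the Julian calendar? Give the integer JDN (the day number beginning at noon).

2416885

In the Gregorian calendar the same day is 8 February 1905.
JDN 2299161 is 15 October 1582 CE (Gregorian); the target day is +117724 days from there, so JDN = 2416885.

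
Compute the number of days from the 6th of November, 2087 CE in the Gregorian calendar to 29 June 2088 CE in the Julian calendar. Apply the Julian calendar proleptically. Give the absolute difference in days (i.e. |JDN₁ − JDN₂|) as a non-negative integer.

First date → JDN 2483631; second date → JDN 2483880.
The interval is |2483631 − 2483880| = 249 days.

249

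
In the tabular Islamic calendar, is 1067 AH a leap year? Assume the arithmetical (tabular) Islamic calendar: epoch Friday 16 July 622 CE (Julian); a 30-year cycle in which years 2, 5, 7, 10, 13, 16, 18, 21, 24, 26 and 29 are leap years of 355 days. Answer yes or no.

no

Year 1067 AH is year 17 of its 30-year cycle; leap positions are 2, 5, 7, 10, 13, 16, 18, 21, 24, 26, 29, so it is a common year (354 days).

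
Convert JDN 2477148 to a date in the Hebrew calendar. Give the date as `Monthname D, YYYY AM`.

The Gregorian equivalent of JDN 2477148 is 5 February 2070.
In the Hebrew calendar that day is Shevat 24, 5830 AM.

Shevat 24, 5830 AM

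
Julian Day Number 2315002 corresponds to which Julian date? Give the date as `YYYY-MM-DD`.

JDN 2315002 is 27 February 1626 in the Gregorian calendar.
In the Julian calendar that day is 1626-02-17.

1626-02-17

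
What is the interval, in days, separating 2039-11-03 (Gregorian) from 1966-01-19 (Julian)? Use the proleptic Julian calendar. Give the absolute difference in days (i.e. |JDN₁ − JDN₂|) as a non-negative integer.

First date → JDN 2466096; second date → JDN 2439158.
The interval is |2466096 − 2439158| = 26938 days.

26938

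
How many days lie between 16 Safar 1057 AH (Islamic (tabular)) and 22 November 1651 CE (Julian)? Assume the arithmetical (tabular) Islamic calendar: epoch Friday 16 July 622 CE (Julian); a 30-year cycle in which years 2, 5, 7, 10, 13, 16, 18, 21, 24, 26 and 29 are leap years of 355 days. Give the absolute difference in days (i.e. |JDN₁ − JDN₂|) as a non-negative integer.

1715

JDN of the first date = 2322696.
JDN of the second date = 2324411.
|2324411 − 2322696| = 1715.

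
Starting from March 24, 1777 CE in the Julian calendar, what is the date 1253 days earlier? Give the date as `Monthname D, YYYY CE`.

Counting 1253 days back from JDN 2370190 reaches JDN 2368937, which is October 18, 1773 CE.

October 18, 1773 CE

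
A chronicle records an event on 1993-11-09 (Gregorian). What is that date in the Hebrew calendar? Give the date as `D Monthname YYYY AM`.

25 Cheshvan 5754 AM

Julian Day Number of the source date = 2449301.
Converting JDN 2449301 to the Hebrew calendar gives 25 Cheshvan 5754 AM.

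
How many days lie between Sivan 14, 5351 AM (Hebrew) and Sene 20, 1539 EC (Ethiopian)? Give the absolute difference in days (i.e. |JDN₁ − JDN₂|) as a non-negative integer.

First date → JDN 2302317; second date → JDN 2286264.
The interval is |2302317 − 2286264| = 16053 days.

16053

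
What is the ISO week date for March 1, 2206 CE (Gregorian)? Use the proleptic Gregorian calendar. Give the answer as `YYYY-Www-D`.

The weekday is Saturday (ISO weekday 6).
That Saturday belongs to ISO week 9 of ISO year 2206.

2206-W09-6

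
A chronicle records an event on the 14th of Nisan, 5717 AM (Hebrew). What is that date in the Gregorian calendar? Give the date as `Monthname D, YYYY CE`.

Julian Day Number of the source date = 2435944.
Converting JDN 2435944 to the Gregorian calendar gives 15 April 1957 CE.

April 15, 1957 CE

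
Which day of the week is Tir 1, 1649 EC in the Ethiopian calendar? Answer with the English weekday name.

Saturday

Equivalently 6 January 1657 Gregorian, JDN 2326273.
2326273 ≡ 5 (mod 7); counting from Monday = 0 gives Saturday.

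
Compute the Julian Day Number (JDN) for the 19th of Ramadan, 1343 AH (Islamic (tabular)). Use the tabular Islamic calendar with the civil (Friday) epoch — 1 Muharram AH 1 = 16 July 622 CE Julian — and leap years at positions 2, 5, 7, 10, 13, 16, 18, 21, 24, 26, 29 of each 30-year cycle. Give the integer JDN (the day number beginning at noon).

2424254

In the Gregorian calendar the same day is 13 April 1925.
JDN 2299161 is 15 October 1582 CE (Gregorian); the target day is +125093 days from there, so JDN = 2424254.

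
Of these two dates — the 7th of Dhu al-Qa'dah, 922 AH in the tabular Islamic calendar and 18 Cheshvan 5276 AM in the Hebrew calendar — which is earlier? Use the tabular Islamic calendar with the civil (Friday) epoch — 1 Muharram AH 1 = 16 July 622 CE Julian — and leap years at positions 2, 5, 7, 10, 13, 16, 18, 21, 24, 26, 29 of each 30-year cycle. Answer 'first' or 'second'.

First date → JDN 2275113; second date → JDN 2274711.
JDN 2274711 < JDN 2275113, so the second date is earlier.

second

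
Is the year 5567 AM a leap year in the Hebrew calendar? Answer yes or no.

Hebrew year 5567 is year 19 of its 19-year Metonic cycle; leap years are at positions 3, 6, 8, 11, 14, 17, 19, so it is a leap year (13 months).

yes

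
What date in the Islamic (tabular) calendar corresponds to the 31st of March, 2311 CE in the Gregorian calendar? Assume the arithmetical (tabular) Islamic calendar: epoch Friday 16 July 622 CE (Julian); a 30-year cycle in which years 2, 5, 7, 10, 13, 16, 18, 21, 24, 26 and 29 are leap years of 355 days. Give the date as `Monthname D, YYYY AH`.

Both dates share Julian Day Number 2565224; in the tabular Islamic calendar that is 10 Rajab 1741 AH.

Rajab 10, 1741 AH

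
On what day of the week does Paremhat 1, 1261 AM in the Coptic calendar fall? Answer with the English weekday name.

Wednesday

This is JDN 2285425 (7 March 1545 Gregorian).
Since JDN mod 7 = 2 (0 = Monday), the day is Wednesday.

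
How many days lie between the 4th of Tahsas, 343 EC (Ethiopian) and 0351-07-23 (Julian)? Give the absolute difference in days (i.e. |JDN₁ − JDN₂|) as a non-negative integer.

JDN of the first date = 1849229.
JDN of the second date = 1849464.
|1849464 − 1849229| = 235.

235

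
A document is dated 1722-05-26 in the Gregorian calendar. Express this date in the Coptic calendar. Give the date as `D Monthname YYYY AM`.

Julian Day Number of the source date = 2350153.
Converting JDN 2350153 to the Coptic calendar gives 20 Pashons 1438 AM.

20 Pashons 1438 AM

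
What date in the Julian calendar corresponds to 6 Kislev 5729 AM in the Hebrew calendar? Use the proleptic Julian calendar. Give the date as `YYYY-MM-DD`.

1968-11-14

Both dates share Julian Day Number 2440188; in the Julian calendar that is 14 November 1968 CE.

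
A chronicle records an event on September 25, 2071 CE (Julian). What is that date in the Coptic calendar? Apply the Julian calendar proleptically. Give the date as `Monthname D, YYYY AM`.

The source date corresponds to 8 October 2071 in the Gregorian calendar (JDN 2477758).
That day falls on 27 Thout 1788 AM in the Coptic calendar.

Thout 27, 1788 AM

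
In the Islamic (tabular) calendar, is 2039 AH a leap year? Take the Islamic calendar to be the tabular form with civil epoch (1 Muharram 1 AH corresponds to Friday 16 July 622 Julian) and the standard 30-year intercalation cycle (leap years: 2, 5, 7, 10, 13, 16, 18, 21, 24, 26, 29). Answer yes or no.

yes

Year 2039 AH is year 29 of its 30-year cycle; leap positions are 2, 5, 7, 10, 13, 16, 18, 21, 24, 26, 29, so it is a leap year (355 days).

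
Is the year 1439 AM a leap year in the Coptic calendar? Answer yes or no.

1439 mod 4 = 3; in the Coptic calendar a year is leap when year mod 4 = 3, so it is a leap year.

yes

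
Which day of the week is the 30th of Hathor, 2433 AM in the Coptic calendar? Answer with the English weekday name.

Friday

Equivalently 15 December 2716 Gregorian, JDN 2713407.
2713407 ≡ 4 (mod 7); counting from Monday = 0 gives Friday.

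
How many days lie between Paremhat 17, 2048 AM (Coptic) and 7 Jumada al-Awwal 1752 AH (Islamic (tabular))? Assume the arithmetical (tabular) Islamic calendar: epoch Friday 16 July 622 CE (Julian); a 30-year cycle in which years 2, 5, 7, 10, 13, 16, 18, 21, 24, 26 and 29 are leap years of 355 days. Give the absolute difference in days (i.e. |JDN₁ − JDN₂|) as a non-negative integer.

3833

JDN of the first date = 2572893.
JDN of the second date = 2569060.
|2569060 − 2572893| = 3833.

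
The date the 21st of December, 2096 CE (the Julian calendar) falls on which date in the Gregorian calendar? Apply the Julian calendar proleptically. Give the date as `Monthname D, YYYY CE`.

For dates in this range the Gregorian date is 13 days ahead of the Julian.
21 December 2096 Julian + 13 days → 3 January 2097 Gregorian.

January 3, 2097 CE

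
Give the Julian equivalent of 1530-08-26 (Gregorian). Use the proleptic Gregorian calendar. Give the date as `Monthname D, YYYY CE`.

At this point the Julian calendar is 10 days behind the Gregorian.
26 August 1530 Gregorian − 10 days → 16 August 1530 Julian.

August 16, 1530 CE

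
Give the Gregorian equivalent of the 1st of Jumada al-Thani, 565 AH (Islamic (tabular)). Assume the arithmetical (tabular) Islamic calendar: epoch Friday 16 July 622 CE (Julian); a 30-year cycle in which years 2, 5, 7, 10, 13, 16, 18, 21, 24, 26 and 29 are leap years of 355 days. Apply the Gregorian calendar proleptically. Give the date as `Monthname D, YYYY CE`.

February 27, 1170 CE

Julian Day Number of the source date = 2148451.
Converting JDN 2148451 to the Gregorian calendar gives 27 February 1170 CE.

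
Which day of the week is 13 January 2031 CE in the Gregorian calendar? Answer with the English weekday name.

Monday

JDN 2462880 mod 7 = 0, and JDN 0 was a Monday, so this is a Monday.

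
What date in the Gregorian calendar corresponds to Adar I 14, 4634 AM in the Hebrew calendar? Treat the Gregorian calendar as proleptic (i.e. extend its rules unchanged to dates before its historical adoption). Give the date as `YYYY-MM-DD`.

0874-02-09

Both dates share Julian Day Number 2040322; in the Gregorian calendar that is 9 February 874 CE.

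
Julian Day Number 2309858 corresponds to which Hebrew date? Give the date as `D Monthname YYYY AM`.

24 Shevat 5372 AM

JDN 2309858 is 28 January 1612 in the Gregorian calendar.
In the Hebrew calendar that day is 24 Shevat 5372 AM.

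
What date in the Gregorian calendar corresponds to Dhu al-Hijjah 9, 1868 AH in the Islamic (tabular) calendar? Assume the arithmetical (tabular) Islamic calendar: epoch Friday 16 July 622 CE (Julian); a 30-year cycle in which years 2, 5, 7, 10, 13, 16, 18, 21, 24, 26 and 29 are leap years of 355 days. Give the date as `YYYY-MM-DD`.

Both dates share Julian Day Number 2610376; in the Gregorian calendar that is 12 November 2434 CE.

2434-11-12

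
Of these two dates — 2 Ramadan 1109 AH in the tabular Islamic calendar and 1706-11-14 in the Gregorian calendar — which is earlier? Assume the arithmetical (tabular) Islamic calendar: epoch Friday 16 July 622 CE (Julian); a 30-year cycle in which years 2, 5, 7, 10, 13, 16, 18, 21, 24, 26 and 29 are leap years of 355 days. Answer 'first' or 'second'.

first

First date → JDN 2341315; second date → JDN 2344481.
JDN 2341315 < JDN 2344481, so the first date is earlier.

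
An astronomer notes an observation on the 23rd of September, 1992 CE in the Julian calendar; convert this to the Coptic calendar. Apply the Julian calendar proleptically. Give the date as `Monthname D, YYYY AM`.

Thout 26, 1709 AM

Both dates share Julian Day Number 2448902; in the Coptic calendar that is 26 Thout 1709 AM.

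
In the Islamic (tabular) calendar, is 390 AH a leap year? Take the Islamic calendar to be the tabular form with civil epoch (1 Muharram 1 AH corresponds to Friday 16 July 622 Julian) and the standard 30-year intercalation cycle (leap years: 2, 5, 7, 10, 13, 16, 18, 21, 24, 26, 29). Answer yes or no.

no

Year 390 AH is year 30 of its 30-year cycle; leap positions are 2, 5, 7, 10, 13, 16, 18, 21, 24, 26, 29, so it is a common year (354 days).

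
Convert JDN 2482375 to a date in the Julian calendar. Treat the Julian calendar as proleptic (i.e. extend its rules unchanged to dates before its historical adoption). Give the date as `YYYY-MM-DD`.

2084-05-16

The Gregorian equivalent of JDN 2482375 is 29 May 2084.
In the Julian calendar that day is 2084-05-16.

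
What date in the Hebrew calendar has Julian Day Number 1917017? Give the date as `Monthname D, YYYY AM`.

Tammuz 29, 4296 AM

JDN 1917017 is 6 July 536 in the proleptic Gregorian calendar.
In the Hebrew calendar that day is Tammuz 29, 4296 AM.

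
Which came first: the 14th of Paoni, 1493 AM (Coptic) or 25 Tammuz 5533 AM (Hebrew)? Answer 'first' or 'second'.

The two dates have Julian Day Numbers 2370266 and 2368832 respectively.
Since 2368832 < 2370266, the second date comes first.

second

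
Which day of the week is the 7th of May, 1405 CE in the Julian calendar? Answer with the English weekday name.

This is JDN 2234361 (16 May 1405 Gregorian).
2234361 ≡ 3 (mod 7); counting from Monday = 0 gives Thursday.

Thursday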